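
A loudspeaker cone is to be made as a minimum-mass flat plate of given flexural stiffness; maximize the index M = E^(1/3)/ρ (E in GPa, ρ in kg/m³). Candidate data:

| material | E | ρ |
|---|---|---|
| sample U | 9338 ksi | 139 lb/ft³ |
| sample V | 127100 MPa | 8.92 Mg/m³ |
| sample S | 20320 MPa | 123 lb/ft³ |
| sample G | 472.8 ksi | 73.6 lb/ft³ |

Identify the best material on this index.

sample U

Convert each candidate to consistent units, then evaluate M:
  sample U: E = 64.38 GPa, ρ = 2227 kg/m³
  sample V: E = 127.1 GPa, ρ = 8920 kg/m³
  sample S: E = 20.32 GPa, ρ = 1970 kg/m³
  sample G: E = 3.260 GPa, ρ = 1179 kg/m³
  sample U: M = 1.80×10⁻³
  sample S: M = 1.38×10⁻³
  sample G: M = 1.26×10⁻³
  sample V: M = 0.564×10⁻³
Sample U ranks first.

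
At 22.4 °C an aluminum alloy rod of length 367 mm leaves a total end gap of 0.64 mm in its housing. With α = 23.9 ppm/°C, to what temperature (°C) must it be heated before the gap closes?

α·L₀·ΔT = 0.64 mm ⇒ ΔT = 0.64 / (23.9×10⁻⁶ × 367.0) = 72.97 K.
T = 22.4 + 72.97 = 95.37 °C.

95.4 °C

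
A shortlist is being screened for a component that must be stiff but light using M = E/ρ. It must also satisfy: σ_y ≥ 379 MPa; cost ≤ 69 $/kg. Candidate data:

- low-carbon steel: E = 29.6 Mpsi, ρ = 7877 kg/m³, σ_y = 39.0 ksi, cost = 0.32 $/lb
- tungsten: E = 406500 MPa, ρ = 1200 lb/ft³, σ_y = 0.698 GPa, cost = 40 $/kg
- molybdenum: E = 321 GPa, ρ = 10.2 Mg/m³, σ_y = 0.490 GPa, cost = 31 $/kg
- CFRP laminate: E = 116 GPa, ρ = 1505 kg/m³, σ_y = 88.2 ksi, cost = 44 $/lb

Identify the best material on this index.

Screen on constraints: σ_y ≥ 379 MPa; cost ≤ 69 $/kg. Survivors: tungsten, molybdenum.
Convert each candidate to consistent units, then evaluate M:
  tungsten: E = 406.5 GPa, ρ = 19220 kg/m³
  molybdenum: E = 321.0 GPa, ρ = 10200 kg/m³
  molybdenum: M = 31.5 MN·m/kg
  tungsten: M = 21.1 MN·m/kg
Molybdenum has the largest M.

molybdenum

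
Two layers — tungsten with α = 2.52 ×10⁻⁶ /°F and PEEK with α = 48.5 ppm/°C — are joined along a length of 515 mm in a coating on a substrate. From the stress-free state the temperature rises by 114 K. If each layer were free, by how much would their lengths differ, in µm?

tungsten: α = 2.52×10⁻⁶/°F × 9/5 = 4.54×10⁻⁶/K.
Δα = |4.54 − 48.5|×10⁻⁶/K = 44.0×10⁻⁶/K.
ΔL_mismatch = Δα·L·ΔT = 44.0×10⁻⁶ × 515.0 mm × 114.0 K = 2580 µm.

2580 µm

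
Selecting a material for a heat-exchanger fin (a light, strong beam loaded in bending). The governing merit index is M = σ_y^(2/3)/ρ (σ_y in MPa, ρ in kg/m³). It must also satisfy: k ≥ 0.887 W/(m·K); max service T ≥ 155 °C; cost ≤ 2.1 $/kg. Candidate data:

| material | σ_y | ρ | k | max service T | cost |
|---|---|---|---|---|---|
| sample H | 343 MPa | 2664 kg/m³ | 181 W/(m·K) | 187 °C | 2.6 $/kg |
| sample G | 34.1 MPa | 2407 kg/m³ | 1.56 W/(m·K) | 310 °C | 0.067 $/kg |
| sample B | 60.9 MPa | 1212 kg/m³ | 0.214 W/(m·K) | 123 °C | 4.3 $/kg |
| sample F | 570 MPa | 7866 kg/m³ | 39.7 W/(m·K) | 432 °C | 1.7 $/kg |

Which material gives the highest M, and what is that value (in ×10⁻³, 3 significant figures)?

Screen on constraints: k ≥ 0.887 W/(m·K); max service T ≥ 155 °C; cost ≤ 2.1 $/kg. Survivors: sample G, sample F.
Evaluate M for each candidate:
  sample F: M = 8.74×10⁻³
  sample G: M = 4.37×10⁻³
Sample F ranks first.

sample F, M = 8.74×10⁻³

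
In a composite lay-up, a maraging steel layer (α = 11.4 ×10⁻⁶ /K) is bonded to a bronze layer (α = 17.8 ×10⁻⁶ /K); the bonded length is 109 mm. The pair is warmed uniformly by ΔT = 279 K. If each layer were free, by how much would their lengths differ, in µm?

Δα = |11.4 − 17.8|×10⁻⁶/K = 6.40×10⁻⁶/K.
ΔL_mismatch = Δα·L·ΔT = 6.40×10⁻⁶ × 109.0 mm × 279.0 K = 195 µm.

195 µm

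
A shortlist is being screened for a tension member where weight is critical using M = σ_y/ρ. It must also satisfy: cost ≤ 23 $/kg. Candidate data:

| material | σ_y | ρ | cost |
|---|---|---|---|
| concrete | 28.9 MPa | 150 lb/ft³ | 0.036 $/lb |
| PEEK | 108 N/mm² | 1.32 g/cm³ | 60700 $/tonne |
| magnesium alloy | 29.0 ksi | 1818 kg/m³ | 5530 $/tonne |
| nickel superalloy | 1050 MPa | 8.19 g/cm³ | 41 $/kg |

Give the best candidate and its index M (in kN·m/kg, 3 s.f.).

Screen on constraints: cost ≤ 23 $/kg. Survivors: concrete, magnesium alloy.
Normalizing units and computing the index:
  concrete: σ_y = 28.90 MPa, ρ = 2403 kg/m³
  magnesium alloy: σ_y = 199.9 MPa, ρ = 1818 kg/m³
  magnesium alloy: M = 110 kN·m/kg
  concrete: M = 12.0 kN·m/kg
Magnesium alloy ranks first.

magnesium alloy, M = 110 kN·m/kg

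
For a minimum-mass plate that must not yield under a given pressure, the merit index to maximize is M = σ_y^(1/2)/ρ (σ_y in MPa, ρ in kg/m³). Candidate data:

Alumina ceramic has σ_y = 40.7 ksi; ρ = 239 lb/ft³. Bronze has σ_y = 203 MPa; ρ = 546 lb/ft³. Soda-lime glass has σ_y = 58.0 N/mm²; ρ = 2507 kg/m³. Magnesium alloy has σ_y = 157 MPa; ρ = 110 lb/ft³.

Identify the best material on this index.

Putting every candidate on a common basis:
  alumina ceramic: σ_y = 280.6 MPa, ρ = 3828 kg/m³
  bronze: σ_y = 203.0 MPa, ρ = 8746 kg/m³
  soda-lime glass: σ_y = 58.00 MPa, ρ = 2507 kg/m³
  magnesium alloy: σ_y = 157.0 MPa, ρ = 1762 kg/m³
  magnesium alloy: M = 7.11×10⁻³
  alumina ceramic: M = 4.38×10⁻³
  soda-lime glass: M = 3.04×10⁻³
  bronze: M = 1.63×10⁻³
Highest index: magnesium alloy.

magnesium alloy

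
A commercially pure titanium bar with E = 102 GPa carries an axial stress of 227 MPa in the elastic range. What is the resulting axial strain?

ε = σ/E = 227 / 102000 = 2.23×10⁻³.

2.23×10⁻³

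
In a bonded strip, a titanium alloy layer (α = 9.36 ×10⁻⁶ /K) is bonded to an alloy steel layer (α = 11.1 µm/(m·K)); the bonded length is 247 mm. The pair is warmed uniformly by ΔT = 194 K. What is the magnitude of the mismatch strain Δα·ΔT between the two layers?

Δα = |9.36 − 11.1|×10⁻⁶/K = 1.74×10⁻⁶/K.
Mismatch strain = Δα·ΔT = 1.74×10⁻⁶ × 194.0 = 3.38×10⁻⁴.

3.38×10⁻⁴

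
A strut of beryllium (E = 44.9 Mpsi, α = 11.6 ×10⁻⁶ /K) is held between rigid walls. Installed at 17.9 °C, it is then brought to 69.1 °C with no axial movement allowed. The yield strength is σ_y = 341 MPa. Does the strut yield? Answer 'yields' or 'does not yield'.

does not yield

E = 44.9 Mpsi = 309.6 GPa.
ΔT = 51.20 K. Constrained thermal stress σ = E·α·ΔT = 309.6×10³ MPa × 11.6×10⁻⁶ × 51.20 = 184 MPa (compressive).
Compare to σ_y = 341 MPa: σ < σ_y, so it does not yield.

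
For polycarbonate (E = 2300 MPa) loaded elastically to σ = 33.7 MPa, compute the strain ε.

0.0147

E = 2300 MPa = 2.300 GPa = 2300 MPa.
ε = σ/E = 33.7 / 2300 = 0.0147.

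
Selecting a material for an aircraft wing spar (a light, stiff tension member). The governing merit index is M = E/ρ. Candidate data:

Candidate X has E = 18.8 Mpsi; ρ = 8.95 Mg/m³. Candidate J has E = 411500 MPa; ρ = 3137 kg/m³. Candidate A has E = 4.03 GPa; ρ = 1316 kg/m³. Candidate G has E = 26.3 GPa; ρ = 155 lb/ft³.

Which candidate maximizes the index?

candidate J

After converting to SI:
  candidate X: E = 129.6 GPa, ρ = 8950 kg/m³
  candidate J: E = 411.5 GPa, ρ = 3137 kg/m³
  candidate A: E = 4.030 GPa, ρ = 1316 kg/m³
  candidate G: E = 26.30 GPa, ρ = 2483 kg/m³
  candidate J: M = 131 MN·m/kg
  candidate X: M = 14.5 MN·m/kg
  candidate G: M = 10.6 MN·m/kg
  candidate A: M = 3.06 MN·m/kg
Candidate J has the largest M.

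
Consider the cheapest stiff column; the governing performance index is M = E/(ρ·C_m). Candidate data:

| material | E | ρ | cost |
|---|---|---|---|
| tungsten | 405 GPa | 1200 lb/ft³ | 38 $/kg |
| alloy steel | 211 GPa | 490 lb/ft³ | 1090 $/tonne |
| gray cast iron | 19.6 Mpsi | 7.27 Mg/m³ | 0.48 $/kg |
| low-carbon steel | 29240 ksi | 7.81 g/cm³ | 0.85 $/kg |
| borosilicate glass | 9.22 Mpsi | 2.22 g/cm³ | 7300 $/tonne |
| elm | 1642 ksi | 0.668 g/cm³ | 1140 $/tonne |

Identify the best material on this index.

gray cast iron

In SI units:
  tungsten: E = 405.0 GPa, ρ = 19220 kg/m³, cost = 38.00 $/kg
  alloy steel: E = 211.0 GPa, ρ = 7849 kg/m³, cost = 1.090 $/kg
  gray cast iron: E = 135.1 GPa, ρ = 7270 kg/m³, cost = 0.4800 $/kg
  low-carbon steel: E = 201.6 GPa, ρ = 7810 kg/m³, cost = 0.8500 $/kg
  borosilicate glass: E = 63.57 GPa, ρ = 2220 kg/m³, cost = 7.300 $/kg
  elm: E = 11.32 GPa, ρ = 668.0 kg/m³, cost = 1.140 $/kg
  gray cast iron: M = 38.7 MN·m per $
  low-carbon steel: M = 30.4 MN·m per $
  alloy steel: M = 24.7 MN·m per $
  elm: M = 14.9 MN·m per $
  borosilicate glass: M = 3.92 MN·m per $
  tungsten: M = 0.554 MN·m per $
The maximum is for gray cast iron.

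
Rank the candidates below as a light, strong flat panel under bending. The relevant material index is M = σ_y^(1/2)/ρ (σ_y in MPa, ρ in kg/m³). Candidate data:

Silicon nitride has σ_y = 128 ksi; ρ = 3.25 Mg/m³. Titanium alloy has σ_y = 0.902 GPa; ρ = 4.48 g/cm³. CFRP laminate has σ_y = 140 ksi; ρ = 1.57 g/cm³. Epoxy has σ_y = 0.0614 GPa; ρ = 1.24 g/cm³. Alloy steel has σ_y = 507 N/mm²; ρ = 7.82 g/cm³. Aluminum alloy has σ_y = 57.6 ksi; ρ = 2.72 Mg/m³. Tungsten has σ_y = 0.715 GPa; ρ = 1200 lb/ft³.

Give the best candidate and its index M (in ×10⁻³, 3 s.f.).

CFRP laminate, M = 19.8×10⁻³

Putting every candidate on a common basis:
  silicon nitride: σ_y = 882.5 MPa, ρ = 3250 kg/m³
  titanium alloy: σ_y = 902.0 MPa, ρ = 4480 kg/m³
  CFRP laminate: σ_y = 965.3 MPa, ρ = 1570 kg/m³
  epoxy: σ_y = 61.40 MPa, ρ = 1240 kg/m³
  alloy steel: σ_y = 507.0 MPa, ρ = 7820 kg/m³
  aluminum alloy: σ_y = 397.1 MPa, ρ = 2720 kg/m³
  tungsten: σ_y = 715.0 MPa, ρ = 19220 kg/m³
  CFRP laminate: M = 19.8×10⁻³
  silicon nitride: M = 9.14×10⁻³
  aluminum alloy: M = 7.33×10⁻³
  titanium alloy: M = 6.70×10⁻³
  epoxy: M = 6.32×10⁻³
  alloy steel: M = 2.88×10⁻³
  tungsten: M = 1.39×10⁻³
The maximum is for CFRP laminate.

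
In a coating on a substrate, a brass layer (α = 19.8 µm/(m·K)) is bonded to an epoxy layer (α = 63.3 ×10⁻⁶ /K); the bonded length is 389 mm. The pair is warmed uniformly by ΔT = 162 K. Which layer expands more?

α(brass) = 19.8×10⁻⁶/K vs α(epoxy) = 63.3×10⁻⁶/K.
Higher α expands more for the same ΔT: epoxy.

epoxy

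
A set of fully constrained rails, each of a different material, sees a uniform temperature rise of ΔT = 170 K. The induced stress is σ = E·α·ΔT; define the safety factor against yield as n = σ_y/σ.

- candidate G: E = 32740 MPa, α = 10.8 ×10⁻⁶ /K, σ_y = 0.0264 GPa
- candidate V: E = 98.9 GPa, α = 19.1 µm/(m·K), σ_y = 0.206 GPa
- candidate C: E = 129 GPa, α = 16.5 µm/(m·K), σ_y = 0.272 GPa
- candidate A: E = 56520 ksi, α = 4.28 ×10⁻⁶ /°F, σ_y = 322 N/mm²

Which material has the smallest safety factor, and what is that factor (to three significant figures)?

candidate G, n = 0.439

With everything in SI (GPa, ×10⁻⁶/K, MPa):
  candidate G: E = 32.74, α = 10.8, σ_y = 26.40 → σ = 60.1 MPa, n = 0.439
  candidate V: E = 98.90, α = 19.1, σ_y = 206.0 → σ = 321 MPa, n = 0.641
  candidate C: E = 129.0, α = 16.5, σ_y = 272.0 → σ = 362 MPa, n = 0.752
  candidate A: E = 389.7, α = 7.70, σ_y = 322.0 → σ = 510 MPa, n = 0.631
Candidate G has the lowest safety factor, n = 0.439.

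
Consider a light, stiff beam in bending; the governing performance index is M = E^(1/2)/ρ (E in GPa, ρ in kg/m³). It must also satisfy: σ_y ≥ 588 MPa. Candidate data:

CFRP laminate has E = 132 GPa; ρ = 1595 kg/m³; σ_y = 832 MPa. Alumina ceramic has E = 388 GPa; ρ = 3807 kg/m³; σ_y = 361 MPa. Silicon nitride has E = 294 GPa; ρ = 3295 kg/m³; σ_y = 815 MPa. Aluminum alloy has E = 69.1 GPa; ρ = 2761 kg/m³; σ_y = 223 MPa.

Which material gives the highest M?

CFRP laminate

Screen on constraints: σ_y ≥ 588 MPa. Survivors: CFRP laminate, silicon nitride.
Evaluate M for each candidate:
  CFRP laminate: M = 7.20×10⁻³
  silicon nitride: M = 5.20×10⁻³
CFRP laminate has the largest M.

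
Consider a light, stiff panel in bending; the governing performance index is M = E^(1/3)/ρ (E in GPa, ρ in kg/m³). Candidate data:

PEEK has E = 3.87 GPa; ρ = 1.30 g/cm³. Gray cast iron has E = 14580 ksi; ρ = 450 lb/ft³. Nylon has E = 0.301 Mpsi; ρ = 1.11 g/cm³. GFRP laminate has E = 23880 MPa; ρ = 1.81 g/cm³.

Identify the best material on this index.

In SI units:
  PEEK: E = 3.870 GPa, ρ = 1300 kg/m³
  gray cast iron: E = 100.5 GPa, ρ = 7208 kg/m³
  nylon: E = 2.075 GPa, ρ = 1110 kg/m³
  GFRP laminate: E = 23.88 GPa, ρ = 1810 kg/m³
  GFRP laminate: M = 1.59×10⁻³
  PEEK: M = 1.21×10⁻³
  nylon: M = 1.15×10⁻³
  gray cast iron: M = 0.645×10⁻³
GFRP laminate has the largest M.

GFRP laminate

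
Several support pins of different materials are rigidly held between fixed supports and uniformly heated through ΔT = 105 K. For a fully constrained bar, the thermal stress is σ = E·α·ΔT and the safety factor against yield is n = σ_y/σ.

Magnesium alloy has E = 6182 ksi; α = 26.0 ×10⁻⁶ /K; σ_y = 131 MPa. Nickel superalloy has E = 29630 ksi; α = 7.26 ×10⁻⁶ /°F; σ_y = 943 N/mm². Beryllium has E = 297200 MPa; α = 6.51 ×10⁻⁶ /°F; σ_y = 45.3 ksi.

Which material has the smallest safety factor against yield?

With everything in SI (GPa, ×10⁻⁶/K, MPa):
  magnesium alloy: E = 42.62, α = 26.0, σ_y = 131.0 → σ = 116 MPa, n = 1.13
  nickel superalloy: E = 204.3, α = 13.1, σ_y = 943.0 → σ = 280 MPa, n = 3.36
  beryllium: E = 297.2, α = 11.7, σ_y = 312.3 → σ = 366 MPa, n = 0.854
Smallest n: beryllium with n = 0.854.

beryllium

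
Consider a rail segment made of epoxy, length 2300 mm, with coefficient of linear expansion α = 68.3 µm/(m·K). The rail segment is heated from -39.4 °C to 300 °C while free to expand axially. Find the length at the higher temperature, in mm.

2353.3 mm

ΔT = 300 − (-39.4) = 339.4 K.
ΔL = α·L₀·ΔT = 68.3×10⁻⁶ × 2300 mm × 339.4 K = 53.3 mm.
L = L₀ + ΔL = 2300 + 53.3 = 2353.3 mm.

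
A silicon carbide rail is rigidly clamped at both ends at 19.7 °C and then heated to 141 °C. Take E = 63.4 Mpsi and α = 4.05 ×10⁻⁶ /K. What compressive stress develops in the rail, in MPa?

E = 63.4 Mpsi = 437.1 GPa.
ΔT = 121.3 K. Constrained thermal stress σ = E·α·ΔT = 437.1×10³ MPa × 4.05×10⁻⁶ × 121.3 = 215 MPa (compressive).

215 MPa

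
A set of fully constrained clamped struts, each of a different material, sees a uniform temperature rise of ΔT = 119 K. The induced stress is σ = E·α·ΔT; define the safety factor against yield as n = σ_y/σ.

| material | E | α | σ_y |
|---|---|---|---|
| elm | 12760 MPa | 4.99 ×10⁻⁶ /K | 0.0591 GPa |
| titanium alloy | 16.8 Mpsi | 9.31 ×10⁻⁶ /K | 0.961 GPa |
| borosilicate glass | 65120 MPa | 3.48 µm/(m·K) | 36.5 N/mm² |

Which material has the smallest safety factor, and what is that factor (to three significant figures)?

borosilicate glass, n = 1.35

In consistent units (E in GPa, α in ×10⁻⁶/K, σ_y in MPa):
  elm: E = 12.76, α = 4.99, σ_y = 59.10 → σ = 7.58 MPa, n = 7.80
  titanium alloy: E = 115.8, α = 9.31, σ_y = 961.0 → σ = 128 MPa, n = 7.49
  borosilicate glass: E = 65.12, α = 3.48, σ_y = 36.50 → σ = 27.0 MPa, n = 1.35
Smallest n: borosilicate glass with n = 1.35.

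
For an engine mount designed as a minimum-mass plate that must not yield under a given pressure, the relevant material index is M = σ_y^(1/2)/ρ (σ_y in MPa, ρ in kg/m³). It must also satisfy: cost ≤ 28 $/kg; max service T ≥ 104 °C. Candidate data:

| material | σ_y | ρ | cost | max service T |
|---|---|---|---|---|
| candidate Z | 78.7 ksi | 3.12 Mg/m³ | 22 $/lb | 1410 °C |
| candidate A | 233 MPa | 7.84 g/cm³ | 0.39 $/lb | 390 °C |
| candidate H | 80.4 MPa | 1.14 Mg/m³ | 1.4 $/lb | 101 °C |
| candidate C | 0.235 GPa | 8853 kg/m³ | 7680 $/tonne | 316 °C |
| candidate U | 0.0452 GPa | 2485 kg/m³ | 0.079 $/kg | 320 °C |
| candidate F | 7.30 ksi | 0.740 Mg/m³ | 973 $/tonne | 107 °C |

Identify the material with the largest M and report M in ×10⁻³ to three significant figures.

candidate F, M = 9.59×10⁻³

Screen on constraints: cost ≤ 28 $/kg; max service T ≥ 104 °C. Survivors: candidate A, candidate C, candidate U, candidate F.
Putting every candidate on a common basis:
  candidate A: σ_y = 233.0 MPa, ρ = 7840 kg/m³
  candidate C: σ_y = 235.0 MPa, ρ = 8853 kg/m³
  candidate U: σ_y = 45.20 MPa, ρ = 2485 kg/m³
  candidate F: σ_y = 50.33 MPa, ρ = 740.0 kg/m³
  candidate F: M = 9.59×10⁻³
  candidate U: M = 2.71×10⁻³
  candidate A: M = 1.95×10⁻³
  candidate C: M = 1.73×10⁻³
Highest index: candidate F.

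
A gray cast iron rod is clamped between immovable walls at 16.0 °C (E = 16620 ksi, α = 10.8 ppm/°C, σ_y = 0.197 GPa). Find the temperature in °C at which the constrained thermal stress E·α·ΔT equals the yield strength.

E = 16620 ksi = 114.6 GPa.
σ_y = 0.197 GPa = 197.0 MPa.
E·α·ΔT = 197.0 MPa ⇒ ΔT = 197.0 / (114.6×10³ × 10.8×10⁻⁶) = 159.2 K.
T = 16.0 + 159.2 = 175.2 °C.

175 °C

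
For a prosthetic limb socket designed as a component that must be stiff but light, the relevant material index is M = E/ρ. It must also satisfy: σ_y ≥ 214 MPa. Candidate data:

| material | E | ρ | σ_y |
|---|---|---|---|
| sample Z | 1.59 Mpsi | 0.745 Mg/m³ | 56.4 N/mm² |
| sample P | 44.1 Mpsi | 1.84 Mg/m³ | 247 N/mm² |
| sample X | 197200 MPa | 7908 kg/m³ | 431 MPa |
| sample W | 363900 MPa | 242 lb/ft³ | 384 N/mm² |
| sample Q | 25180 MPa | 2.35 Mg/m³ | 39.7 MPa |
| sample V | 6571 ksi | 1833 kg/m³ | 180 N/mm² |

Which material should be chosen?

sample P

Screen on constraints: σ_y ≥ 214 MPa. Survivors: sample P, sample X, sample W.
Putting every candidate on a common basis:
  sample P: E = 304.1 GPa, ρ = 1840 kg/m³
  sample X: E = 197.2 GPa, ρ = 7908 kg/m³
  sample W: E = 363.9 GPa, ρ = 3876 kg/m³
  sample P: M = 165 MN·m/kg
  sample W: M = 93.9 MN·m/kg
  sample X: M = 24.9 MN·m/kg
Highest index: sample P.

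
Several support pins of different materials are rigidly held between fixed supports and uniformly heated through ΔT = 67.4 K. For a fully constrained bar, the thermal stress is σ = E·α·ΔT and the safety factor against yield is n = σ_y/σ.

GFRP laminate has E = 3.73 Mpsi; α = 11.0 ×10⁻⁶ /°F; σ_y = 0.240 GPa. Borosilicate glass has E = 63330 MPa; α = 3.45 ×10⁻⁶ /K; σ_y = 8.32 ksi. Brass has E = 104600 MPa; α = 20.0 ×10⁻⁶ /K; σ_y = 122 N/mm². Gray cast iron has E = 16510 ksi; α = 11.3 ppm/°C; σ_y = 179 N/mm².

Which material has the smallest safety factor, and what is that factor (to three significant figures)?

With everything in SI (GPa, ×10⁻⁶/K, MPa):
  GFRP laminate: E = 25.72, α = 19.8, σ_y = 240.0 → σ = 34.3 MPa, n = 6.99
  borosilicate glass: E = 63.33, α = 3.45, σ_y = 57.36 → σ = 14.7 MPa, n = 3.90
  brass: E = 104.6, α = 20.0, σ_y = 122.0 → σ = 141 MPa, n = 0.865
  gray cast iron: E = 113.8, α = 11.3, σ_y = 179.0 → σ = 86.7 MPa, n = 2.06
Brass has the lowest safety factor, n = 0.865.

brass, n = 0.865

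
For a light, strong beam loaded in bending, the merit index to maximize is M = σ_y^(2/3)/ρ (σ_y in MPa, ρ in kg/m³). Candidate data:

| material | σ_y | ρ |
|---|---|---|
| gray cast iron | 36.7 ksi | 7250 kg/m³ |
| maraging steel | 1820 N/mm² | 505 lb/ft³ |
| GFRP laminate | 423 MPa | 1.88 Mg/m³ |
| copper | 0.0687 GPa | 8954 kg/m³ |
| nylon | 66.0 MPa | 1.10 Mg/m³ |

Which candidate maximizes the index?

Putting every candidate on a common basis:
  gray cast iron: σ_y = 253.0 MPa, ρ = 7250 kg/m³
  maraging steel: σ_y = 1820 MPa, ρ = 8089 kg/m³
  GFRP laminate: σ_y = 423.0 MPa, ρ = 1880 kg/m³
  copper: σ_y = 68.70 MPa, ρ = 8954 kg/m³
  nylon: σ_y = 66.00 MPa, ρ = 1100 kg/m³
  GFRP laminate: M = 30.0×10⁻³
  maraging steel: M = 18.4×10⁻³
  nylon: M = 14.8×10⁻³
  gray cast iron: M = 5.52×10⁻³
  copper: M = 1.87×10⁻³
The maximum is for GFRP laminate.

GFRP laminate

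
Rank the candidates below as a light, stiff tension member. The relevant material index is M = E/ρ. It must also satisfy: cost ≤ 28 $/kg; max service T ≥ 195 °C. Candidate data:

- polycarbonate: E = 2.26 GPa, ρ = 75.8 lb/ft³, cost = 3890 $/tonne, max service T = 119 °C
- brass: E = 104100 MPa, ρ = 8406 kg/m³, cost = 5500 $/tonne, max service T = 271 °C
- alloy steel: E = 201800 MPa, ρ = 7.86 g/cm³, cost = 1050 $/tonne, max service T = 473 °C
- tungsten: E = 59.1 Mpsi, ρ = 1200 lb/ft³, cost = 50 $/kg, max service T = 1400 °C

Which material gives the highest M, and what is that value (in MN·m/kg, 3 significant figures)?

Screen on constraints: cost ≤ 28 $/kg; max service T ≥ 195 °C. Survivors: brass, alloy steel.
In SI units:
  brass: E = 104.1 GPa, ρ = 8406 kg/m³
  alloy steel: E = 201.8 GPa, ρ = 7860 kg/m³
  alloy steel: M = 25.7 MN·m/kg
  brass: M = 12.4 MN·m/kg
Alloy steel ranks first.

alloy steel, M = 25.7 MN·m/kg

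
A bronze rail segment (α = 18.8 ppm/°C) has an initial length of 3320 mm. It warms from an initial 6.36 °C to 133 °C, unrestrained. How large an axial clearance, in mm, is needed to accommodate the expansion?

7.90 mm

ΔT = 133 − 6.36 = 126.6 K.
ΔL = α·L₀·ΔT = 18.8×10⁻⁶ × 3320 mm × 126.6 K = 7.90 mm.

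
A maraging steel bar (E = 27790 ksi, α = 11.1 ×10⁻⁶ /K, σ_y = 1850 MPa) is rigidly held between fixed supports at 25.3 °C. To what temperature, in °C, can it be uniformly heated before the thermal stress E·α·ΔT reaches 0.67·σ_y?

608 °C

E = 27790 ksi = 191.6 GPa.
E·α·ΔT = 1240 MPa ⇒ ΔT = 1240 / (191.6×10³ × 11.1×10⁻⁶) = 582.8 K.
T = 25.3 + 582.8 = 608.1 °C.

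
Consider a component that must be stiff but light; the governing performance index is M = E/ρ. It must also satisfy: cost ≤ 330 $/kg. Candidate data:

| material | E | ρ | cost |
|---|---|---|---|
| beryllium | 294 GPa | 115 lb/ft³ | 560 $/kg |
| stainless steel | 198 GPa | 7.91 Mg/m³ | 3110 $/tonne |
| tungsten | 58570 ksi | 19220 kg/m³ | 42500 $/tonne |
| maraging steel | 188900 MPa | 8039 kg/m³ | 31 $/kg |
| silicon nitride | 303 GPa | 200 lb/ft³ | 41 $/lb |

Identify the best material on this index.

silicon nitride

Screen on constraints: cost ≤ 330 $/kg. Survivors: stainless steel, tungsten, maraging steel, silicon nitride.
Putting every candidate on a common basis:
  stainless steel: E = 198.0 GPa, ρ = 7910 kg/m³
  tungsten: E = 403.8 GPa, ρ = 19220 kg/m³
  maraging steel: E = 188.9 GPa, ρ = 8039 kg/m³
  silicon nitride: E = 303.0 GPa, ρ = 3204 kg/m³
  silicon nitride: M = 94.6 MN·m/kg
  stainless steel: M = 25.0 MN·m/kg
  maraging steel: M = 23.5 MN·m/kg
  tungsten: M = 21.0 MN·m/kg
Silicon nitride has the largest M.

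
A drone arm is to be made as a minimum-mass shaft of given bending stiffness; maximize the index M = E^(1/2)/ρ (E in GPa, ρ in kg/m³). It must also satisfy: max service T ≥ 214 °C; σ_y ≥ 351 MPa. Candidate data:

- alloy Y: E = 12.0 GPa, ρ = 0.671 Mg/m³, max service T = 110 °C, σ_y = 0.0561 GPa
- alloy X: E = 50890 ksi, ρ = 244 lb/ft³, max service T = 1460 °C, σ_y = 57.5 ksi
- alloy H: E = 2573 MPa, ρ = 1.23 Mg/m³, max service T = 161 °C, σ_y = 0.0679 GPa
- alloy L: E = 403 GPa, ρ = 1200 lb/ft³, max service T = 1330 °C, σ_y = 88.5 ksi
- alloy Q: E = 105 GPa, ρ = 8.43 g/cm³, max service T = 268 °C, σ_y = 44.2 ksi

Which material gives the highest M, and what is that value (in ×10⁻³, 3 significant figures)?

alloy X, M = 4.79×10⁻³

Screen on constraints: max service T ≥ 214 °C; σ_y ≥ 351 MPa. Survivors: alloy X, alloy L.
After converting to SI:
  alloy X: E = 350.9 GPa, ρ = 3909 kg/m³
  alloy L: E = 403.0 GPa, ρ = 19220 kg/m³
  alloy X: M = 4.79×10⁻³
  alloy L: M = 1.04×10⁻³
Alloy X ranks first.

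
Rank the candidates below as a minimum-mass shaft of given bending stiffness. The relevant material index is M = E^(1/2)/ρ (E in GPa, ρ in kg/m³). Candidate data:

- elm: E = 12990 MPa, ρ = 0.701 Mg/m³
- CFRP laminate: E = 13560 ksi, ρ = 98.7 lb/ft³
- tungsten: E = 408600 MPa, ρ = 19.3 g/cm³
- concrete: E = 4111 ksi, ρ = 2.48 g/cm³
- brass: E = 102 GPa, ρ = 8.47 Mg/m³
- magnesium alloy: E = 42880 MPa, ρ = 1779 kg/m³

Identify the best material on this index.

CFRP laminate

In SI units:
  elm: E = 12.99 GPa, ρ = 701.0 kg/m³
  CFRP laminate: E = 93.49 GPa, ρ = 1581 kg/m³
  tungsten: E = 408.6 GPa, ρ = 19300 kg/m³
  concrete: E = 28.34 GPa, ρ = 2480 kg/m³
  brass: E = 102.0 GPa, ρ = 8470 kg/m³
  magnesium alloy: E = 42.88 GPa, ρ = 1779 kg/m³
  CFRP laminate: M = 6.12×10⁻³
  elm: M = 5.14×10⁻³
  magnesium alloy: M = 3.68×10⁻³
  concrete: M = 2.15×10⁻³
  brass: M = 1.19×10⁻³
  tungsten: M = 1.05×10⁻³
CFRP laminate ranks first.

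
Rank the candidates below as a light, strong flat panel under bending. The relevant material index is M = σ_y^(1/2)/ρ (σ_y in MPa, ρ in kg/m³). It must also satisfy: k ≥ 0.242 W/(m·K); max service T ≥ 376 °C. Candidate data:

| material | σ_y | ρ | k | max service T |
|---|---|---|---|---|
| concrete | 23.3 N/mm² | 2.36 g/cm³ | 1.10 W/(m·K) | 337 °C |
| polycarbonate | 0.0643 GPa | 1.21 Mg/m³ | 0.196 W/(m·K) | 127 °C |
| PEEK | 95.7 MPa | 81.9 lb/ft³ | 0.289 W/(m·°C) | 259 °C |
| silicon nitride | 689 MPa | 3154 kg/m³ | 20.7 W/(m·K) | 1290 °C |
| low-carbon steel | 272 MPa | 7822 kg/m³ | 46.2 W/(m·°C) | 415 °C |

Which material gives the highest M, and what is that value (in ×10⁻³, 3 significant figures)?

Screen on constraints: k ≥ 0.242 W/(m·K); max service T ≥ 376 °C. Survivors: silicon nitride, low-carbon steel.
Normalizing units and computing the index:
  silicon nitride: σ_y = 689.0 MPa, ρ = 3154 kg/m³
  low-carbon steel: σ_y = 272.0 MPa, ρ = 7822 kg/m³
  silicon nitride: M = 8.32×10⁻³
  low-carbon steel: M = 2.11×10⁻³
The maximum is for silicon nitride.

silicon nitride, M = 8.32×10⁻³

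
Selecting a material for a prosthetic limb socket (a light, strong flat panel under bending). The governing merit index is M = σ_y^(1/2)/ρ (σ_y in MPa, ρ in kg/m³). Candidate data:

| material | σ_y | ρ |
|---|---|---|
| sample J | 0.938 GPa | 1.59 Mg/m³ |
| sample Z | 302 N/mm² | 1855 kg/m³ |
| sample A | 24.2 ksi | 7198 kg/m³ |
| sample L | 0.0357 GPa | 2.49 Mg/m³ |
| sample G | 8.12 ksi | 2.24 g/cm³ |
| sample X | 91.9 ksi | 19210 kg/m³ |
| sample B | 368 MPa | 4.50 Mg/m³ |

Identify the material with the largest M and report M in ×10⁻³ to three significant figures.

After converting to SI:
  sample J: σ_y = 938.0 MPa, ρ = 1590 kg/m³
  sample Z: σ_y = 302.0 MPa, ρ = 1855 kg/m³
  sample A: σ_y = 166.9 MPa, ρ = 7198 kg/m³
  sample L: σ_y = 35.70 MPa, ρ = 2490 kg/m³
  sample G: σ_y = 55.99 MPa, ρ = 2240 kg/m³
  sample X: σ_y = 633.6 MPa, ρ = 19210 kg/m³
  sample B: σ_y = 368.0 MPa, ρ = 4500 kg/m³
  sample J: M = 19.3×10⁻³
  sample Z: M = 9.37×10⁻³
  sample B: M = 4.26×10⁻³
  sample G: M = 3.34×10⁻³
  sample L: M = 2.40×10⁻³
  sample A: M = 1.79×10⁻³
  sample X: M = 1.31×10⁻³
Sample J has the largest M.

sample J, M = 19.3×10⁻³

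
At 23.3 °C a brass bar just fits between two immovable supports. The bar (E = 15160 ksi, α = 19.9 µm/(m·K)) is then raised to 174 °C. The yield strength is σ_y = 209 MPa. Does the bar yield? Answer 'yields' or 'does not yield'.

yields

E = 15160 ksi = 104.5 GPa.
ΔT = 150.7 K. Constrained thermal stress σ = E·α·ΔT = 104.5×10³ MPa × 19.9×10⁻⁶ × 150.7 = 313 MPa (compressive).
Compare to σ_y = 209 MPa: σ ≥ σ_y, so it yields.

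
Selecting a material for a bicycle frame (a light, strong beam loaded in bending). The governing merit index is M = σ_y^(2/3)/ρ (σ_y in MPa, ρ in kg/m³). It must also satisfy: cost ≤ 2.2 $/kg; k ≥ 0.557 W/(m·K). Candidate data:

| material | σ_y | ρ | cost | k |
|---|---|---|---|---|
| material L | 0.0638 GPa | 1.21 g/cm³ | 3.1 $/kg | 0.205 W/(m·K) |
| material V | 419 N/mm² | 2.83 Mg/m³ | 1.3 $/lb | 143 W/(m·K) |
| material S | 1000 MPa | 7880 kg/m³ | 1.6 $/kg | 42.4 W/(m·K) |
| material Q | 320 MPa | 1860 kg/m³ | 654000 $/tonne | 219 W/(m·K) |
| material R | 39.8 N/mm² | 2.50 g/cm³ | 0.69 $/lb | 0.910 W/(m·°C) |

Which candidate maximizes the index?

material S

Screen on constraints: cost ≤ 2.2 $/kg; k ≥ 0.557 W/(m·K). Survivors: material S, material R.
In SI units:
  material S: σ_y = 1000 MPa, ρ = 7880 kg/m³
  material R: σ_y = 39.80 MPa, ρ = 2500 kg/m³
  material S: M = 12.7×10⁻³
  material R: M = 4.66×10⁻³
Material S has the largest M.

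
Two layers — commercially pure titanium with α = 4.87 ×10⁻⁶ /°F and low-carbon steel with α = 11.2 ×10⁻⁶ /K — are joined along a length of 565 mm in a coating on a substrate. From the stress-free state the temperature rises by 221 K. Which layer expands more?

low-carbon steel

commercially pure titanium: α = 4.87×10⁻⁶/°F × 9/5 = 8.77×10⁻⁶/K.
α(commercially pure titanium) = 8.77×10⁻⁶/K vs α(low-carbon steel) = 11.2×10⁻⁶/K.
Higher α expands more for the same ΔT: low-carbon steel.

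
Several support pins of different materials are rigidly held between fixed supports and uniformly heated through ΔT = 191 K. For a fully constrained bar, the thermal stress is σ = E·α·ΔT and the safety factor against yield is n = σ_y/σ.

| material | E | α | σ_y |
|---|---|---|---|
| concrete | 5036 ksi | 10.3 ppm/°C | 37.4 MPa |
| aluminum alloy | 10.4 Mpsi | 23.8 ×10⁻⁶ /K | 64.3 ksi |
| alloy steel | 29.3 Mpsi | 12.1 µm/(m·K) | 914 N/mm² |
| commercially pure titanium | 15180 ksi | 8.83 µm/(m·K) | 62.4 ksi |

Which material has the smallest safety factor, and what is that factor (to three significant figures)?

concrete, n = 0.548

Per material, after unit conversion:
  concrete: E = 34.72, α = 10.3, σ_y = 37.40 → σ = 68.3 MPa, n = 0.548
  aluminum alloy: E = 71.71, α = 23.8, σ_y = 443.3 → σ = 326 MPa, n = 1.36
  alloy steel: E = 202.0, α = 12.1, σ_y = 914.0 → σ = 467 MPa, n = 1.96
  commercially pure titanium: E = 104.7, α = 8.83, σ_y = 430.2 → σ = 177 MPa, n = 2.44
Smallest n: concrete with n = 0.548.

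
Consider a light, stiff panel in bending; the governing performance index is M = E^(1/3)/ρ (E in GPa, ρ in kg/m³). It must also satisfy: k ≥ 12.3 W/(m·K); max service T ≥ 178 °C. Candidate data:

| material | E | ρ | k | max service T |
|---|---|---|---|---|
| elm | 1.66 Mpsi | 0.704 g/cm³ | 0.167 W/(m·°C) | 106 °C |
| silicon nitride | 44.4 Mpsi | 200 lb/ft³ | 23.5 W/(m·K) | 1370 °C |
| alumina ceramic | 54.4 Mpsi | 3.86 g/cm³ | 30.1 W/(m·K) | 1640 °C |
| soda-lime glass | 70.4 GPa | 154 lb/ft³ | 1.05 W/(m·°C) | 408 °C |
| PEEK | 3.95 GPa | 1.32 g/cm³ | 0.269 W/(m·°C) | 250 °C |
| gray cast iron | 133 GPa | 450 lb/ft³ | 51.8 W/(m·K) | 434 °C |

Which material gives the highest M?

silicon nitride

Screen on constraints: k ≥ 12.3 W/(m·K); max service T ≥ 178 °C. Survivors: silicon nitride, alumina ceramic, gray cast iron.
In SI units:
  silicon nitride: E = 306.1 GPa, ρ = 3204 kg/m³
  alumina ceramic: E = 375.1 GPa, ρ = 3860 kg/m³
  gray cast iron: E = 133.0 GPa, ρ = 7208 kg/m³
  silicon nitride: M = 2.10×10⁻³
  alumina ceramic: M = 1.87×10⁻³
  gray cast iron: M = 0.708×10⁻³
The maximum is for silicon nitride.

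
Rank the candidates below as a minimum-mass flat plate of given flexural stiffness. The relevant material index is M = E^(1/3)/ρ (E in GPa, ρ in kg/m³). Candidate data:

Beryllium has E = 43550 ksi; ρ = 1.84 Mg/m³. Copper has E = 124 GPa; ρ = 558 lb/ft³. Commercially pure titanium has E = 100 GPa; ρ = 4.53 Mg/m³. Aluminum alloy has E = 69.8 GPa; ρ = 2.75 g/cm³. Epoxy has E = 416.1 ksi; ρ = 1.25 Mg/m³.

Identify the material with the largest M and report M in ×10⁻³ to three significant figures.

Normalizing units and computing the index:
  beryllium: E = 300.3 GPa, ρ = 1840 kg/m³
  copper: E = 124.0 GPa, ρ = 8938 kg/m³
  commercially pure titanium: E = 100.0 GPa, ρ = 4530 kg/m³
  aluminum alloy: E = 69.80 GPa, ρ = 2750 kg/m³
  epoxy: E = 2.869 GPa, ρ = 1250 kg/m³
  beryllium: M = 3.64×10⁻³
  aluminum alloy: M = 1.50×10⁻³
  epoxy: M = 1.14×10⁻³
  commercially pure titanium: M = 1.02×10⁻³
  copper: M = 0.558×10⁻³
Beryllium has the largest M.

beryllium, M = 3.64×10⁻³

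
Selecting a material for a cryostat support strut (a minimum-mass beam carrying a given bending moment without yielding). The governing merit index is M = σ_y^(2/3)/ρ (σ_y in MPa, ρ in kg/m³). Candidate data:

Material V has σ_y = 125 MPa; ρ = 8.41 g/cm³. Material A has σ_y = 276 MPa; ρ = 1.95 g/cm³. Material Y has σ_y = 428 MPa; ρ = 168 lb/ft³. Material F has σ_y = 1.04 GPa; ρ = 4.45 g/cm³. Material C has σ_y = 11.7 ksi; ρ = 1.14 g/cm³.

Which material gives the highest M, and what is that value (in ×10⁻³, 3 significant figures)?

material F, M = 23.1×10⁻³

Convert each candidate to consistent units, then evaluate M:
  material V: σ_y = 125.0 MPa, ρ = 8410 kg/m³
  material A: σ_y = 276.0 MPa, ρ = 1950 kg/m³
  material Y: σ_y = 428.0 MPa, ρ = 2691 kg/m³
  material F: σ_y = 1040 MPa, ρ = 4450 kg/m³
  material C: σ_y = 80.67 MPa, ρ = 1140 kg/m³
  material F: M = 23.1×10⁻³
  material A: M = 21.7×10⁻³
  material Y: M = 21.1×10⁻³
  material C: M = 16.4×10⁻³
  material V: M = 2.97×10⁻³
The maximum is for material F.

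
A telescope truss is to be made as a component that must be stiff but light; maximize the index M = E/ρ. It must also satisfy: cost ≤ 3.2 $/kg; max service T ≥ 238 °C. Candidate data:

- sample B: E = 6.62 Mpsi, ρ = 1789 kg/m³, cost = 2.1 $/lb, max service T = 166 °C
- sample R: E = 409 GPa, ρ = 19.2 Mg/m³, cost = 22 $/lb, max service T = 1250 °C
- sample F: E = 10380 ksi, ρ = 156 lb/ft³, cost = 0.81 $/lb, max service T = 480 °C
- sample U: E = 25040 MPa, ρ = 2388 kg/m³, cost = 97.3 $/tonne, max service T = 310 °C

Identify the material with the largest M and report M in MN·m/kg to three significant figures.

Screen on constraints: cost ≤ 3.2 $/kg; max service T ≥ 238 °C. Survivors: sample F, sample U.
After converting to SI:
  sample F: E = 71.57 GPa, ρ = 2499 kg/m³
  sample U: E = 25.04 GPa, ρ = 2388 kg/m³
  sample F: M = 28.6 MN·m/kg
  sample U: M = 10.5 MN·m/kg
Sample F ranks first.

sample F, M = 28.6 MN·m/kg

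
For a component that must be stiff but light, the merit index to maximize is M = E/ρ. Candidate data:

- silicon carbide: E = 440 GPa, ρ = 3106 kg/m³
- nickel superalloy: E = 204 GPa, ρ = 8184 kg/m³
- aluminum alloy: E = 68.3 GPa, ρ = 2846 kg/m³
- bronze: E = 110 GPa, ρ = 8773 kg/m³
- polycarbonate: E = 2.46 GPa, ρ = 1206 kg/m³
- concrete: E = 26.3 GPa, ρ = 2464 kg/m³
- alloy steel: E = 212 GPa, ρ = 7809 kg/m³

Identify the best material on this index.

silicon carbide

Per-candidate index values:
  silicon carbide: M = 142 MN·m/kg
  alloy steel: M = 27.1 MN·m/kg
  nickel superalloy: M = 24.9 MN·m/kg
  aluminum alloy: M = 24.0 MN·m/kg
  bronze: M = 12.5 MN·m/kg
  concrete: M = 10.7 MN·m/kg
  polycarbonate: M = 2.04 MN·m/kg
Silicon carbide has the largest M.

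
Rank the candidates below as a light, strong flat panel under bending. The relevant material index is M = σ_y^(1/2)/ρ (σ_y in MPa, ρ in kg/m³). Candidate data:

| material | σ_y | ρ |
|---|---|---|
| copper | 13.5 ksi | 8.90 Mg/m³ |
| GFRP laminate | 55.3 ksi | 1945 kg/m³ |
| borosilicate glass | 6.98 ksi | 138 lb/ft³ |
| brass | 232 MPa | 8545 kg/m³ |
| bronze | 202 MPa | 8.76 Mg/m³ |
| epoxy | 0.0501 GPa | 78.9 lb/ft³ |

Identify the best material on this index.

GFRP laminate

Putting every candidate on a common basis:
  copper: σ_y = 93.08 MPa, ρ = 8900 kg/m³
  GFRP laminate: σ_y = 381.3 MPa, ρ = 1945 kg/m³
  borosilicate glass: σ_y = 48.13 MPa, ρ = 2211 kg/m³
  brass: σ_y = 232.0 MPa, ρ = 8545 kg/m³
  bronze: σ_y = 202.0 MPa, ρ = 8760 kg/m³
  epoxy: σ_y = 50.10 MPa, ρ = 1264 kg/m³
  GFRP laminate: M = 10.0×10⁻³
  epoxy: M = 5.60×10⁻³
  borosilicate glass: M = 3.14×10⁻³
  brass: M = 1.78×10⁻³
  bronze: M = 1.62×10⁻³
  copper: M = 1.08×10⁻³
GFRP laminate has the largest M.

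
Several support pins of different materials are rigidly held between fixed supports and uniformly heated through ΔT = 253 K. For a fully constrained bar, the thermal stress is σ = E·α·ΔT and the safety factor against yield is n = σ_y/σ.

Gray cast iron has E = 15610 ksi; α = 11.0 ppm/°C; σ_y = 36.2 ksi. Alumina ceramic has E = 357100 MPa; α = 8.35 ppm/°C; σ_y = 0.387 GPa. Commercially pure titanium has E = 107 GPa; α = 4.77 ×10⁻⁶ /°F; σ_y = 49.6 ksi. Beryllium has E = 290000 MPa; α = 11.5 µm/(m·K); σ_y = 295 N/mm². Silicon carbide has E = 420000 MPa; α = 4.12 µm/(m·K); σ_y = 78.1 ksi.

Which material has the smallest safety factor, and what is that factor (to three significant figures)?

Converting E to GPa, α to ×10⁻⁶/K, σ_y to MPa, then σ and n for each:
  gray cast iron: E = 107.6, α = 11.0, σ_y = 249.6 → σ = 300 MPa, n = 0.833
  alumina ceramic: E = 357.1, α = 8.35, σ_y = 387.0 → σ = 754 MPa, n = 0.513
  commercially pure titanium: E = 107.0, α = 8.59, σ_y = 342.0 → σ = 232 MPa, n = 1.47
  beryllium: E = 290.0, α = 11.5, σ_y = 295.0 → σ = 844 MPa, n = 0.350
  silicon carbide: E = 420.0, α = 4.12, σ_y = 538.5 → σ = 438 MPa, n = 1.23
Beryllium has the lowest safety factor, n = 0.350.

beryllium, n = 0.350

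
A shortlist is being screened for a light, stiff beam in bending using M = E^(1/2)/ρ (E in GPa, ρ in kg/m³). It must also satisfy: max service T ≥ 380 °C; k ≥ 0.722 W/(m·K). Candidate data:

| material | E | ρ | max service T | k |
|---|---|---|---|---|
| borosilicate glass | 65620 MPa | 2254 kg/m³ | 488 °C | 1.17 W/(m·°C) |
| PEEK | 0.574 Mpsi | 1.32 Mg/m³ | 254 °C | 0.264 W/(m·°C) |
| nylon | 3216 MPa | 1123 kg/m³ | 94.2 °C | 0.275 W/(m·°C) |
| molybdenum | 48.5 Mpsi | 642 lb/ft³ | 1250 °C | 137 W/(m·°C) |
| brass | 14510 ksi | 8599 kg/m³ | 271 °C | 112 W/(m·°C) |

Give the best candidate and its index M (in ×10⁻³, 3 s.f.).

Screen on constraints: max service T ≥ 380 °C; k ≥ 0.722 W/(m·K). Survivors: borosilicate glass, molybdenum.
Normalizing units and computing the index:
  borosilicate glass: E = 65.62 GPa, ρ = 2254 kg/m³
  molybdenum: E = 334.4 GPa, ρ = 10280 kg/m³
  borosilicate glass: M = 3.59×10⁻³
  molybdenum: M = 1.78×10⁻³
Highest index: borosilicate glass.

borosilicate glass, M = 3.59×10⁻³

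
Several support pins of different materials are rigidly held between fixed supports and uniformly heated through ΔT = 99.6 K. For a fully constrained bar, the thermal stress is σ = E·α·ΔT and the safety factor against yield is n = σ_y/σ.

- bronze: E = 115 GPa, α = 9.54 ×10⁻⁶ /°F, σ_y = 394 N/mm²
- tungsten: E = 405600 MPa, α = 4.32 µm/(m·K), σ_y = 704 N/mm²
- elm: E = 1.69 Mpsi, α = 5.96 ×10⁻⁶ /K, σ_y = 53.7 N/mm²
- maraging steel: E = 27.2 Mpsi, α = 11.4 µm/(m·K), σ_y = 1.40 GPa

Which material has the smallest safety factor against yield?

bronze

In consistent units (E in GPa, α in ×10⁻⁶/K, σ_y in MPa):
  bronze: E = 115.0, α = 17.2, σ_y = 394.0 → σ = 197 MPa, n = 2.00
  tungsten: E = 405.6, α = 4.32, σ_y = 704.0 → σ = 175 MPa, n = 4.03
  elm: E = 11.65, α = 5.96, σ_y = 53.70 → σ = 6.92 MPa, n = 7.76
  maraging steel: E = 187.5, α = 11.4, σ_y = 1400 → σ = 213 MPa, n = 6.57
Smallest n: bronze with n = 2.00.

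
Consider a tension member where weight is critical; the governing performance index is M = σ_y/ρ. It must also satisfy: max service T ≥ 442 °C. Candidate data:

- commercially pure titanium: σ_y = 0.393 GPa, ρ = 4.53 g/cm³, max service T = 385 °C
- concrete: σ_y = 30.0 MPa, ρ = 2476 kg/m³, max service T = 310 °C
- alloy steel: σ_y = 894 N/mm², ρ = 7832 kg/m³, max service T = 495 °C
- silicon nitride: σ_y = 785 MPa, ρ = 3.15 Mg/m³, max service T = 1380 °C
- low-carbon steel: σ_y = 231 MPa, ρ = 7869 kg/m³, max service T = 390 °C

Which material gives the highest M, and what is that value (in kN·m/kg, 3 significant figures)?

silicon nitride, M = 249 kN·m/kg

Screen on constraints: max service T ≥ 442 °C. Survivors: alloy steel, silicon nitride.
Normalizing units and computing the index:
  alloy steel: σ_y = 894.0 MPa, ρ = 7832 kg/m³
  silicon nitride: σ_y = 785.0 MPa, ρ = 3150 kg/m³
  silicon nitride: M = 249 kN·m/kg
  alloy steel: M = 114 kN·m/kg
Silicon nitride ranks first.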